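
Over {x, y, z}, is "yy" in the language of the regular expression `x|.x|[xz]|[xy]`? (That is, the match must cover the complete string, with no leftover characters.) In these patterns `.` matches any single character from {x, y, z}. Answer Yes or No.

No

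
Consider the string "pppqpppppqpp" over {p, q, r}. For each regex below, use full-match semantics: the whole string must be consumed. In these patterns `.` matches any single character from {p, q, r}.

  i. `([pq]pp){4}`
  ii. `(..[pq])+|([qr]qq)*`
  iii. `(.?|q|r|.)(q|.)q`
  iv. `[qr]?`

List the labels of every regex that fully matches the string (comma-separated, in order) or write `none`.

i → match
ii → match
iii → no match — must end with "q"
iv → no match

i, ii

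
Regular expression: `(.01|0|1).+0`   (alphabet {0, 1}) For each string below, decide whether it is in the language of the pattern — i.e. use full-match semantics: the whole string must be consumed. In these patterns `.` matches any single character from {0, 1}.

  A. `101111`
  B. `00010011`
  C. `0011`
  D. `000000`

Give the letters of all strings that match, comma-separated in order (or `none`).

D

A → no match — must end with `0`
B → no match — must end with `0`
C → no match — must end with `0`
D → match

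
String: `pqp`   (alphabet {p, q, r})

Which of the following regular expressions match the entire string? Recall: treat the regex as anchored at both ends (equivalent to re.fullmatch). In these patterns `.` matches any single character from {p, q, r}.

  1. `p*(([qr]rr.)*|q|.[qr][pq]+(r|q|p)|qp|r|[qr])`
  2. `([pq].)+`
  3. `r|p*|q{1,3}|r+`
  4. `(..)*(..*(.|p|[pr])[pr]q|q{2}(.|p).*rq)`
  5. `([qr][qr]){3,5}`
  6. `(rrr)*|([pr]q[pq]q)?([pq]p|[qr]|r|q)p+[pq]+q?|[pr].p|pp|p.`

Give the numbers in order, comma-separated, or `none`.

1, 6

1 → match
2 → no match
3 → no match
4 → no match
5 → no match
6 → match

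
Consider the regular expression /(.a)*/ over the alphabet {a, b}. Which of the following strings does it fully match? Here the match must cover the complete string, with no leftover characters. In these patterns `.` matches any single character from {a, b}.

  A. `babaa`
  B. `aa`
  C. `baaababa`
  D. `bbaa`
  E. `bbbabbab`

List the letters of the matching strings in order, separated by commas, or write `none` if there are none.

A → no match
B → match
C → match
D → no match
E → no match

B, C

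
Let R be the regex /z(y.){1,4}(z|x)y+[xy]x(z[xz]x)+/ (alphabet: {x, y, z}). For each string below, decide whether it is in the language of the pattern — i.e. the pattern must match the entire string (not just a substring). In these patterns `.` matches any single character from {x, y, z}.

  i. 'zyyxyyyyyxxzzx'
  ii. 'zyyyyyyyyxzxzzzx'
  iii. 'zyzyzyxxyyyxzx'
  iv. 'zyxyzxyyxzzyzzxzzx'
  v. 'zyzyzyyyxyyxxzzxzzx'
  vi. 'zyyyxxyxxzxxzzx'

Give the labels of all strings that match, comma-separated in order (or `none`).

i → match
ii → no match
iii → no match
iv → no match
v → no match
vi → match

i, vi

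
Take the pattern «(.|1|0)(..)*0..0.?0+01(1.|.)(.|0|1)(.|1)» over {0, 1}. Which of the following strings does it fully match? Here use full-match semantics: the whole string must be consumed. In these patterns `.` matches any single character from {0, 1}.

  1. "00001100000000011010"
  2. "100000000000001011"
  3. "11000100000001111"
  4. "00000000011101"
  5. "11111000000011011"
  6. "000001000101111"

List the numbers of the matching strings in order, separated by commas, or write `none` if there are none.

1 → match
2 → match
3 → match
4 → match
5 → match
6 → no match

1, 2, 3, 4, 5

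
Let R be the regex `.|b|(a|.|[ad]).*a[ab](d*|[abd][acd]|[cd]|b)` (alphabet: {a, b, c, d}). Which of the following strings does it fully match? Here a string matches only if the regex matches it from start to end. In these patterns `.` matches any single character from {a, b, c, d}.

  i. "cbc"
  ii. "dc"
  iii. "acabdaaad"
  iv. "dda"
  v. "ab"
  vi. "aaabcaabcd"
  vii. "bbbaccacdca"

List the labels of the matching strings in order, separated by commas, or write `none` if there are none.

iii

i → no match
ii → no match
iii → match
iv → no match
v → no match
vi → no match
vii → no match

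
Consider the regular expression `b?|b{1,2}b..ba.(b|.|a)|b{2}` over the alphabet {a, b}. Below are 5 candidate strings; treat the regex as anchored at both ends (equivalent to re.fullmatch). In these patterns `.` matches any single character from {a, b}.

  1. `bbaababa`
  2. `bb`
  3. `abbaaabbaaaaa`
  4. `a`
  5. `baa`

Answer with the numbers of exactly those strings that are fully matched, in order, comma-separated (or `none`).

1 → match
2 → match
3 → no match
4 → no match
5 → no match

1, 2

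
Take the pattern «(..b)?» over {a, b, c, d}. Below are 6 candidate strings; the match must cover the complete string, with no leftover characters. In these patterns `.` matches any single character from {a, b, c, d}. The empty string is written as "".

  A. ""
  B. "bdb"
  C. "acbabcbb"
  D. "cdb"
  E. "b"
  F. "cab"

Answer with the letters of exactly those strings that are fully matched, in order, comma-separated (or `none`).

A, B, D, F

A. "" → match
B. "bdb" → match
C. "acbabcbb" → no match
D. "cdb" → match
E. "b" → no match
F. "cab" → match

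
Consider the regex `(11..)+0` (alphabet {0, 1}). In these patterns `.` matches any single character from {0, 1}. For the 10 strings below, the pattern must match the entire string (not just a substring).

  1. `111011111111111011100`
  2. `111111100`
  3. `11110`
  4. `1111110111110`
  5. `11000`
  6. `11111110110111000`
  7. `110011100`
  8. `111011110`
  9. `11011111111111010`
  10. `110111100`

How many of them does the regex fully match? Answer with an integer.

10

1 → match
2. `111111100` → match
3. `11110` → match
4 → match
5. `11000` → match
6 → match
7. `110011100` → match
8. `111011110` → match
9 → match
10. `110111100` → match
Total matched: 10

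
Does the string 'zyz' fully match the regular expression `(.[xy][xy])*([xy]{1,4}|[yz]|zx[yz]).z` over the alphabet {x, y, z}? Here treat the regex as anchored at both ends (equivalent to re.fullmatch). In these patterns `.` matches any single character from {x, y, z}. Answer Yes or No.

Yes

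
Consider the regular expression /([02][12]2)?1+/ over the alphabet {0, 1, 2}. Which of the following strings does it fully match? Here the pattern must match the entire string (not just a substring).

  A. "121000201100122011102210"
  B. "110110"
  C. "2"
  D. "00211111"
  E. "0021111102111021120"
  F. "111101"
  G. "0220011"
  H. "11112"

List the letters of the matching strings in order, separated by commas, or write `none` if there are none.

A → no match — must end with "1"
B → no match — must end with "1"
C → no match — must end with "1"
D → no match
E → no match — must end with "1"
F → no match
G → no match
H → no match — must end with "1"

none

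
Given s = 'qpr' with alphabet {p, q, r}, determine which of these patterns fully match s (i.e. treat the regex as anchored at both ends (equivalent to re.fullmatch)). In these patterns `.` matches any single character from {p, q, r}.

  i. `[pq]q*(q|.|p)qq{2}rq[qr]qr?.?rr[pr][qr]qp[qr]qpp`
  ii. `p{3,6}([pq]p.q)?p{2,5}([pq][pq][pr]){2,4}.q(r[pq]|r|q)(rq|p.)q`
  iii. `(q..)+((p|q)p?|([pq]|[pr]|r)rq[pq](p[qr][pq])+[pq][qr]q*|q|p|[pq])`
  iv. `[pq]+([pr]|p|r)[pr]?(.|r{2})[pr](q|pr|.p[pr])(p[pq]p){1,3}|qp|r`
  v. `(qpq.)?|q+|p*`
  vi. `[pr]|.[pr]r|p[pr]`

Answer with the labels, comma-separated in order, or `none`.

i → no match — must end with 'qpp'
ii → no match — must start with 'p'
iii → no match
iv → no match
v → no match
vi → match

vi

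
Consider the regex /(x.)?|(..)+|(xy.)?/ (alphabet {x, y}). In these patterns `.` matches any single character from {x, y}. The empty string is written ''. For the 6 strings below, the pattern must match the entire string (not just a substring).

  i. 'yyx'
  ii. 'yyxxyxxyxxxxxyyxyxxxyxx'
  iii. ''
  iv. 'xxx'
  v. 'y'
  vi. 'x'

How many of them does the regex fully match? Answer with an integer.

1

i → no match
ii → no match
iii → match
iv → no match
v → no match
vi → no match
Total matched: 1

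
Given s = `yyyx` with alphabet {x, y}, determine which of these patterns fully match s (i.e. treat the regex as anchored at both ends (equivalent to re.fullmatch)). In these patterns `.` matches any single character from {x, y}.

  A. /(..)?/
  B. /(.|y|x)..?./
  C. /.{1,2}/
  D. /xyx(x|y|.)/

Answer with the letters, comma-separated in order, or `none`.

B

A → no match
B → match
C → no match
D → no match — must start with `xyx`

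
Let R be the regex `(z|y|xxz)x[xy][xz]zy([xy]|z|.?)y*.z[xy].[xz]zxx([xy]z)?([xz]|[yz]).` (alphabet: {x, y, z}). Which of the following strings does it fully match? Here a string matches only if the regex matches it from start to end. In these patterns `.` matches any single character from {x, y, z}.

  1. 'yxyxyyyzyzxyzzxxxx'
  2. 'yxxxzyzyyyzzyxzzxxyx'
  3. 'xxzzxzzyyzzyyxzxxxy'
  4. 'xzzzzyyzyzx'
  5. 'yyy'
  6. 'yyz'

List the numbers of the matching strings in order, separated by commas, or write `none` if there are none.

1 → no match
2 → match
3 → no match
4 → no match
5 → no match
6 → no match

2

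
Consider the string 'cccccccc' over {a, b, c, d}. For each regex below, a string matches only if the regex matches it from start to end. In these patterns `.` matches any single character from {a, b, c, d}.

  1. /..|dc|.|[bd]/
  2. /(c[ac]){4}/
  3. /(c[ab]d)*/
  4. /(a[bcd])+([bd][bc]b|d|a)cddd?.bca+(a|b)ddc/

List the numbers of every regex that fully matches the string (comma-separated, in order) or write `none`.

1 → no match
2 → match
3 → no match
4 → no match — must start with 'a'

2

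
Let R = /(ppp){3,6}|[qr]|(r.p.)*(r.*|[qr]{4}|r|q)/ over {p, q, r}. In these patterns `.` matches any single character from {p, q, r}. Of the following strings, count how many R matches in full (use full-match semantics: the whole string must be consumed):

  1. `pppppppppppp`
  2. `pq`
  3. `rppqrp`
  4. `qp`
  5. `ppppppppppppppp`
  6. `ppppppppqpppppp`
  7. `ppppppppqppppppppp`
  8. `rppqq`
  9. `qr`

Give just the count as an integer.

1. `pppppppppppp` → match
2. `pq` → no match
3. `rppqrp` → match
4. `qp` → no match
5 → match
6 → no match
7 → no match
8. `rppqq` → match
9. `qr` → no match
Total matched: 4

4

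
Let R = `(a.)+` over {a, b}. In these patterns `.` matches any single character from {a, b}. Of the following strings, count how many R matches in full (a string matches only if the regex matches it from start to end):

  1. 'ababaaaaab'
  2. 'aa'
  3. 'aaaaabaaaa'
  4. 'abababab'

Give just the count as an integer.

4

1 → match
2 → match
3 → match
4 → match
Total matched: 4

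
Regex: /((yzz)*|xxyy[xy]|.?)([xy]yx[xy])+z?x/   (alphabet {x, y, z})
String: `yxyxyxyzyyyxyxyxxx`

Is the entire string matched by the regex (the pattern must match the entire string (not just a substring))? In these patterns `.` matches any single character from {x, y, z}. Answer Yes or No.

No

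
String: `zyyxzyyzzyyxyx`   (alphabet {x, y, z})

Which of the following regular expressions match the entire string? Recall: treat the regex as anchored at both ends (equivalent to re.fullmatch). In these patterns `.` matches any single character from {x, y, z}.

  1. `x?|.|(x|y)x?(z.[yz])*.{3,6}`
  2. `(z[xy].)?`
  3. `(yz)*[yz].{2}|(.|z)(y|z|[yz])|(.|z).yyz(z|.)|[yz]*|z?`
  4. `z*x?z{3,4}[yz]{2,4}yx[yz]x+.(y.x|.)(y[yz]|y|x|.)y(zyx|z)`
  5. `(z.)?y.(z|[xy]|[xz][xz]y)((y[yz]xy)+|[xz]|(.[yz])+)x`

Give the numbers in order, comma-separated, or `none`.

5

1 → no match
2 → no match
3 → no match
4 → no match
5 → match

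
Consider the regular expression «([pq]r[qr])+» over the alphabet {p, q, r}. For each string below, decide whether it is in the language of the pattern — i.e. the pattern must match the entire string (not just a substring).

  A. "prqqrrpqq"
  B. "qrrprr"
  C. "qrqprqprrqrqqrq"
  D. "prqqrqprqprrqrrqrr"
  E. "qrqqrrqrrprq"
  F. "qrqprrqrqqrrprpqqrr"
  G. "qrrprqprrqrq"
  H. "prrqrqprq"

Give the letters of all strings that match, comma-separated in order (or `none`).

A → no match
B → match
C → match
D → match
E → match
F → no match
G → match
H → match

B, C, D, E, G, H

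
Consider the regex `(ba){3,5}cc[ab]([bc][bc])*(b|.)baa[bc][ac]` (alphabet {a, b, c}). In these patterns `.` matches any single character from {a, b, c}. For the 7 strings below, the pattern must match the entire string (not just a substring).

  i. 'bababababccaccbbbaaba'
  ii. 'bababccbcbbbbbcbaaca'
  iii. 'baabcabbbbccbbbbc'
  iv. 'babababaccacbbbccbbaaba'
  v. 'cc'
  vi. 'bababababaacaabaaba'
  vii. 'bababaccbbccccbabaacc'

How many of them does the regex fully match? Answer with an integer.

i → no match
ii → no match
iii → no match
iv → match
v → no match — must start with 'ba'
vi → no match
vii → match
Total matched: 2

2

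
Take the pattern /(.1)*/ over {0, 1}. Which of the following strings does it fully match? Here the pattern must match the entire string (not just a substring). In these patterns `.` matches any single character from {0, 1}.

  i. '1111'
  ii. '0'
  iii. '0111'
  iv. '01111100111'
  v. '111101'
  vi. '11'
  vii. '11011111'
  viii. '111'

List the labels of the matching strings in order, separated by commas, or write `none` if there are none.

i. '1111' → match
ii. '0' → no match
iii. '0111' → match
iv. '01111100111' → no match
v. '111101' → match
vi. '11' → match
vii. '11011111' → match
viii. '111' → no match

i, iii, v, vi, vii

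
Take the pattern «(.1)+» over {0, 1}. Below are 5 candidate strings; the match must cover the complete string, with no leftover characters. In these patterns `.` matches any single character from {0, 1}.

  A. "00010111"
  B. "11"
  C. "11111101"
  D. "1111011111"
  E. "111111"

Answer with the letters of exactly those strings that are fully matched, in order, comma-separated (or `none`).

A → no match
B → match
C → match
D → match
E → match

B, C, D, E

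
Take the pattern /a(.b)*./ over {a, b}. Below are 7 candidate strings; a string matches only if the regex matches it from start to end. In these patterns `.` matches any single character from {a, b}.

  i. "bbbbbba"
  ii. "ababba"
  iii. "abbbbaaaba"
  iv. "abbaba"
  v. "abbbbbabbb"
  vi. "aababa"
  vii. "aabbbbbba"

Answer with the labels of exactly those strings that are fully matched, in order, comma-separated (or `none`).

iv, vi

i → no match — must start with "a"
ii → no match
iii → no match
iv → match
v → no match
vi → match
vii → no match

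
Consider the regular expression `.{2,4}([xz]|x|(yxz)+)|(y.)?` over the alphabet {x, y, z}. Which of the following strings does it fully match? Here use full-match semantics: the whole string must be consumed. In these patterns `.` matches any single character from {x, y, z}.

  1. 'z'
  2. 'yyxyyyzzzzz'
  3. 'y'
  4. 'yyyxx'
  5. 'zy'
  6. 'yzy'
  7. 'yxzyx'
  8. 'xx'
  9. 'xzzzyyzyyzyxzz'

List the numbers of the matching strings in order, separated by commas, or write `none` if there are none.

4, 7

1 → no match
2 → no match
3 → no match
4 → match
5 → no match
6 → no match
7 → match
8 → no match
9 → no match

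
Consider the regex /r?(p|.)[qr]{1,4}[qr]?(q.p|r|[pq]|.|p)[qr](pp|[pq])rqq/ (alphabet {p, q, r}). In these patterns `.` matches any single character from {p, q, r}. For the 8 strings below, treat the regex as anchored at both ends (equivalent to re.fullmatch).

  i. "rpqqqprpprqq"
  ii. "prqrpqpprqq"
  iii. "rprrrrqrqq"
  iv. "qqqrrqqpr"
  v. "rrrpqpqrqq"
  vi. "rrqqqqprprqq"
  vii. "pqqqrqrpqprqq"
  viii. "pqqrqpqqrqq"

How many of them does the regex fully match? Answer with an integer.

6

i → match
ii → match
iii → match
iv → no match — must end with "rqq"
v → no match
vi → match
vii → match
viii → match
Total matched: 6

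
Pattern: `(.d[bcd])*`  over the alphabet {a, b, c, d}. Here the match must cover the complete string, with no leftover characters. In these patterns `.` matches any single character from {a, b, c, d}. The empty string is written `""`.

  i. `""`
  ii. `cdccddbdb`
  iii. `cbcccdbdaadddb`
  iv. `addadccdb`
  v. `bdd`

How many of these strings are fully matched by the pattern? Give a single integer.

4

i → match
ii → match
iii → no match
iv → match
v → match
Total matched: 4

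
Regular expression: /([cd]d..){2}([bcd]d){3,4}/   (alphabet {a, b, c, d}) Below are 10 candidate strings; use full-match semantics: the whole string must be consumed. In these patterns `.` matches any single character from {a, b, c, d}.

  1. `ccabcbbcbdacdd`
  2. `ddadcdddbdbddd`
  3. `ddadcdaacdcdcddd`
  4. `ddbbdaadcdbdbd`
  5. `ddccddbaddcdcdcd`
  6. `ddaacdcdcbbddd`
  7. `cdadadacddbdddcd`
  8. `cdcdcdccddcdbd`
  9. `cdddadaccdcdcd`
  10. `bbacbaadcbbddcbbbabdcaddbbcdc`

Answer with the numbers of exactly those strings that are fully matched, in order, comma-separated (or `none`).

1 → no match
2 → match
3 → match
4 → no match
5 → match
6 → no match
7 → no match
8 → match
9 → no match
10 → no match — must end with `d`

2, 3, 5, 8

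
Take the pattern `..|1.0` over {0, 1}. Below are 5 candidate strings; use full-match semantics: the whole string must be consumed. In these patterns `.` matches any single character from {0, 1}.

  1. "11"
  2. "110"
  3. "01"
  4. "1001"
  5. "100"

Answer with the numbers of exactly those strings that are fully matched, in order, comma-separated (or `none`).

1. "11" → match
2. "110" → match
3. "01" → match
4. "1001" → no match
5. "100" → match

1, 2, 3, 5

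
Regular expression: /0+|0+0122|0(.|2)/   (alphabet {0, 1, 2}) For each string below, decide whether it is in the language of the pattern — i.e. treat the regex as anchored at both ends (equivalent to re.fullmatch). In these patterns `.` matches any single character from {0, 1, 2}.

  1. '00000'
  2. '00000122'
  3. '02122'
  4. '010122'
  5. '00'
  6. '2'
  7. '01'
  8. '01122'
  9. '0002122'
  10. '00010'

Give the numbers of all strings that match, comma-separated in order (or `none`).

1. '00000' → match
2. '00000122' → match
3. '02122' → no match
4. '010122' → no match
5. '00' → match
6. '2' → no match — must start with '0'
7. '01' → match
8. '01122' → no match
9. '0002122' → no match
10. '00010' → no match

1, 2, 5, 7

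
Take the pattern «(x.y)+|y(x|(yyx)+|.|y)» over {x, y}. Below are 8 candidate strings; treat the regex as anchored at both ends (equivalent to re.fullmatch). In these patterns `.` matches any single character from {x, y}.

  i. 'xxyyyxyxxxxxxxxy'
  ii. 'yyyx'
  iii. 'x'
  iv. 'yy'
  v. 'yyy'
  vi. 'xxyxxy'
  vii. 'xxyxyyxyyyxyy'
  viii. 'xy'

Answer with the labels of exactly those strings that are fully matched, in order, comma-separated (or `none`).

i → no match
ii → match
iii → no match
iv → match
v → no match
vi → match
vii → no match
viii → no match

ii, iv, vi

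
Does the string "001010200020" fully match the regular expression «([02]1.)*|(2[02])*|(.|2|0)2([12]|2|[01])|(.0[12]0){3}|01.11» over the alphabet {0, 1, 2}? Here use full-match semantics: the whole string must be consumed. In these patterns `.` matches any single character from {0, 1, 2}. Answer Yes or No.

Yes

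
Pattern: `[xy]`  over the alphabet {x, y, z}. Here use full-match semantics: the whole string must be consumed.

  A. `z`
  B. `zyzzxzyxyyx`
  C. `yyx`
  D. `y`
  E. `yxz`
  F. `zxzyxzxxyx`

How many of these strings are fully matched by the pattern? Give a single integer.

1

A → no match
B → no match
C → no match
D → match
E → no match
F → no match
Total matched: 1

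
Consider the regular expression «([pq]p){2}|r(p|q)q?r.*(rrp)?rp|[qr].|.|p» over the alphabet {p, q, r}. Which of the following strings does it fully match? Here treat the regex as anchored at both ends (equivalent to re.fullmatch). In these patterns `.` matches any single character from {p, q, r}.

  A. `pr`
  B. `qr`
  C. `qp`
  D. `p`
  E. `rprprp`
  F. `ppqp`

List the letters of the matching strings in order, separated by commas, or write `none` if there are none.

B, C, D, E, F

A → no match
B → match
C → match
D → match
E → match
F → match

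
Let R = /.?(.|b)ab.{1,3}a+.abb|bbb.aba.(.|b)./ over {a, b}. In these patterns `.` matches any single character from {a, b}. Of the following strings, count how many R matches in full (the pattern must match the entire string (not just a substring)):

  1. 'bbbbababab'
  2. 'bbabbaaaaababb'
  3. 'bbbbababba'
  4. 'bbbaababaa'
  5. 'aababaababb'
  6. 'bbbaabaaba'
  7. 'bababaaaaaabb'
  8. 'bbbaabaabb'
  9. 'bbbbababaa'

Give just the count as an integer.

9

1 → match
2 → match
3 → match
4 → match
5 → match
6 → match
7 → match
8 → match
9 → match
Total matched: 9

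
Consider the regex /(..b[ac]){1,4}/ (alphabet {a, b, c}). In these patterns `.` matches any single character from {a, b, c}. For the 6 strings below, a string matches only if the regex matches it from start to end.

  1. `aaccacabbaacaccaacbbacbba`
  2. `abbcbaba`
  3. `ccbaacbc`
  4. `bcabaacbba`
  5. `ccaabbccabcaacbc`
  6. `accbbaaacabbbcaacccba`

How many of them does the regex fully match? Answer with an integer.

1 → no match
2 → match
3 → match
4 → no match
5 → no match
6 → no match
Total matched: 2

2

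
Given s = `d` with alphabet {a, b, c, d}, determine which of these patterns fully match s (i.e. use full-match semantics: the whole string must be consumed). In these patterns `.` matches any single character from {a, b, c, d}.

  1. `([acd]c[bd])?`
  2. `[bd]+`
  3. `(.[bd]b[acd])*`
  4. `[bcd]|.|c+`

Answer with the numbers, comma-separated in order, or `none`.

1 → no match
2 → match
3 → no match
4 → match

2, 4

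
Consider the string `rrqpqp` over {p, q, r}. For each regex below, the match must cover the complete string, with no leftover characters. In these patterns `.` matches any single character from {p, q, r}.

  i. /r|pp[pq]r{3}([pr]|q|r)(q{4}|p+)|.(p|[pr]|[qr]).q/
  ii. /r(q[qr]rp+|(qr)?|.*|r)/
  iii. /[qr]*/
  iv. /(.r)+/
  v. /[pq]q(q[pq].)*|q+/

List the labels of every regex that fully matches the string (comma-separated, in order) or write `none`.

ii

i → no match
ii → match
iii → no match
iv → no match — must end with `r`
v → no match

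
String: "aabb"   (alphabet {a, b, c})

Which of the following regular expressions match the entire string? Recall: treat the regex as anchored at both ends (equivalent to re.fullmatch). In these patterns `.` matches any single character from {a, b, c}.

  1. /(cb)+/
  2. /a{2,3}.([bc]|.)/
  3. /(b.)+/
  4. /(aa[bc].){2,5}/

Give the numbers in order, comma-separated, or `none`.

1 → no match — must start with "cb"
2 → match
3 → no match — must start with "b"
4 → no match

2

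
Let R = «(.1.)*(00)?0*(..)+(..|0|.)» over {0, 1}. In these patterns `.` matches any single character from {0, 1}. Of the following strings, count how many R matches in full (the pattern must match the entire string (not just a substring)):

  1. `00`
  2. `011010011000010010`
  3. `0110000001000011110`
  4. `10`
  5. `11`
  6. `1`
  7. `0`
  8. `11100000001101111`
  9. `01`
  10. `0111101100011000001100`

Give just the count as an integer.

1. `00` → no match
2 → match
3 → match
4. `10` → no match
5. `11` → no match
6. `1` → no match
7. `0` → no match
8 → match
9. `01` → no match
10 → match
Total matched: 4

4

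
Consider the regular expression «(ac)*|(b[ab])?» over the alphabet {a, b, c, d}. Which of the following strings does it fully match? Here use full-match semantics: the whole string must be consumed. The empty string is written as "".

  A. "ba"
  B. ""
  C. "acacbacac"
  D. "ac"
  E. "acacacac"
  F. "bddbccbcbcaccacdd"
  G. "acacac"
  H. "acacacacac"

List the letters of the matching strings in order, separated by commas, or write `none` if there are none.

A → match
B → match
C → no match
D → match
E → match
F → no match
G → match
H → match

A, B, D, E, G, H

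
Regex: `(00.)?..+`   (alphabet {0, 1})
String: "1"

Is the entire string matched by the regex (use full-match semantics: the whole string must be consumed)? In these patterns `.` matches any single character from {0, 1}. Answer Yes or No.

No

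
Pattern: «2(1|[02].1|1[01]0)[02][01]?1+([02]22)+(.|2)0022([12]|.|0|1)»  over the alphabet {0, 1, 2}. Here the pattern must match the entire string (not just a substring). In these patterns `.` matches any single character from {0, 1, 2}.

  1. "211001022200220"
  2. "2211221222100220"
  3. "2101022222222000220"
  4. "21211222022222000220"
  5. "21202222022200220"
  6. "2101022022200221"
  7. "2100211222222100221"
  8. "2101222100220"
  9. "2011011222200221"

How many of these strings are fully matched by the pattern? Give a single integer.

1 → match
2 → no match
3 → match
4 → match
5 → no match
6 → match
7 → match
8 → match
9 → match
Total matched: 7

7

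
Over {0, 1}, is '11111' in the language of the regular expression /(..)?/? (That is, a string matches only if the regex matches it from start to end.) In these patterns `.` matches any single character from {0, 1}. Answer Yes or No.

No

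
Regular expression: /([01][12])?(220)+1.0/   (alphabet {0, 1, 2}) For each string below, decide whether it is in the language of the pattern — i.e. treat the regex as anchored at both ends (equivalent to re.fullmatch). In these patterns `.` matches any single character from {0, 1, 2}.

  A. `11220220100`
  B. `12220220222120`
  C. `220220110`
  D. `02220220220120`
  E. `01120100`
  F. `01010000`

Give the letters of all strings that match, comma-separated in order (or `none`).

A, C, D

A. `11220220100` → match
B → no match
C. `220220110` → match
D → match
E. `01120100` → no match
F. `01010000` → no match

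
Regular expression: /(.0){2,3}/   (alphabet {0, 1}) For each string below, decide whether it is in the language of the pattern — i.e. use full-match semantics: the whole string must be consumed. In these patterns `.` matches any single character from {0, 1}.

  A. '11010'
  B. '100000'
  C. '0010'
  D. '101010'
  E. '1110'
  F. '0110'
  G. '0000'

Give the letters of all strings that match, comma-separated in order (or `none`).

A → no match
B → match
C → match
D → match
E → no match
F → no match
G → match

B, C, D, G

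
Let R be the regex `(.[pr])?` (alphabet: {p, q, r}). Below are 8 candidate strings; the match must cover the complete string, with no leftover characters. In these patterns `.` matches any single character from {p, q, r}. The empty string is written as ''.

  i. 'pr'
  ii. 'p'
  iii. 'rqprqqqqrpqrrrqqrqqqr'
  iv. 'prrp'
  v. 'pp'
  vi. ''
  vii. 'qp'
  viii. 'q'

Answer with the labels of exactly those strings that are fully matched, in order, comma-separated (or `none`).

i → match
ii → no match
iii → no match
iv → no match
v → match
vi → match
vii → match
viii → no match

i, v, vi, vii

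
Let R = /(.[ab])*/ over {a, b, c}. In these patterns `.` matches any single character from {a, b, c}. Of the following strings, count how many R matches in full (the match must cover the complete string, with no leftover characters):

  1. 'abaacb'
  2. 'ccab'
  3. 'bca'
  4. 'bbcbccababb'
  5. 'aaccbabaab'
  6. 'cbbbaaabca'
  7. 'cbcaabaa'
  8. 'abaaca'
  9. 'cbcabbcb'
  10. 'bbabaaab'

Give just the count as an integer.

1 → match
2 → no match
3 → no match
4 → no match
5 → no match
6 → match
7 → match
8 → match
9 → match
10 → match
Total matched: 6

6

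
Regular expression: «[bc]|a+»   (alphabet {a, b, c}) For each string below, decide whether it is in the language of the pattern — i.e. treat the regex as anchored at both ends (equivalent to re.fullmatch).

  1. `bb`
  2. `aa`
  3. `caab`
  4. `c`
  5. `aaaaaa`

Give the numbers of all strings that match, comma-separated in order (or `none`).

2, 4, 5

1. `bb` → no match
2. `aa` → match
3. `caab` → no match
4. `c` → match
5. `aaaaaa` → match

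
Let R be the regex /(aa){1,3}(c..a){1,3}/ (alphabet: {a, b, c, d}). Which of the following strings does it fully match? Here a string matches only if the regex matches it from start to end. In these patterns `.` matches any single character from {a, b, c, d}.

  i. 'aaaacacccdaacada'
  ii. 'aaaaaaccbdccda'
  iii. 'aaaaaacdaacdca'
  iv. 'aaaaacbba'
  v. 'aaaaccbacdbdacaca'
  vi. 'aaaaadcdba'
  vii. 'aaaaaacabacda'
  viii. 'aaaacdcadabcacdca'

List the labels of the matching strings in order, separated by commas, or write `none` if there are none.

i → no match
ii → no match
iii → match
iv → no match
v → no match
vi → no match
vii → no match
viii → no match

iii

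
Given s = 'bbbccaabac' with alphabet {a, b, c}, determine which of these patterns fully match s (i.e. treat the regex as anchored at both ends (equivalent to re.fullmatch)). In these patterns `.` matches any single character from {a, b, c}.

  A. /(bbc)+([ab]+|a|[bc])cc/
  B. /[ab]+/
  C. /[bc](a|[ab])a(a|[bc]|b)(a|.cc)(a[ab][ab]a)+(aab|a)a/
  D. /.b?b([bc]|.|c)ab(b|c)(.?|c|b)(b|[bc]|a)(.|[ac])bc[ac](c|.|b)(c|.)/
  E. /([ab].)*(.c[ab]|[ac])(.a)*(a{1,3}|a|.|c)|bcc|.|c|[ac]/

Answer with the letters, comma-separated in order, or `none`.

A → no match — must start with 'bbc'
B → no match
C → no match — must end with 'a'
D → no match
E → match

E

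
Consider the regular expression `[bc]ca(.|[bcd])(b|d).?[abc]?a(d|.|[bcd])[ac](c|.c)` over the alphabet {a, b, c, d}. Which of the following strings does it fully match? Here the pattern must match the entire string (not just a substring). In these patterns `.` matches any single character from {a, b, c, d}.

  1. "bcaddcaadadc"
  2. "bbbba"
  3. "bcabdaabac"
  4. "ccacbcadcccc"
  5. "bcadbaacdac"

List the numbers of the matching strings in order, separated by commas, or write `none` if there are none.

1. "bcaddcaadadc" → match
2. "bbbba" → no match — must end with "c"
3. "bcabdaabac" → match
4. "ccacbcadcccc" → no match
5. "bcadbaacdac" → no match

1, 3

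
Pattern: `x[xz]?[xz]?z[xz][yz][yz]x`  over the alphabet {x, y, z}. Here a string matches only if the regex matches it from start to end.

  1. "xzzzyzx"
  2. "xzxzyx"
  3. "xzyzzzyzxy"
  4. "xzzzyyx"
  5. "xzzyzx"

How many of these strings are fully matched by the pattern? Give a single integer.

1 → match
2 → match
3 → no match — must end with "x"
4 → match
5 → match
Total matched: 4

4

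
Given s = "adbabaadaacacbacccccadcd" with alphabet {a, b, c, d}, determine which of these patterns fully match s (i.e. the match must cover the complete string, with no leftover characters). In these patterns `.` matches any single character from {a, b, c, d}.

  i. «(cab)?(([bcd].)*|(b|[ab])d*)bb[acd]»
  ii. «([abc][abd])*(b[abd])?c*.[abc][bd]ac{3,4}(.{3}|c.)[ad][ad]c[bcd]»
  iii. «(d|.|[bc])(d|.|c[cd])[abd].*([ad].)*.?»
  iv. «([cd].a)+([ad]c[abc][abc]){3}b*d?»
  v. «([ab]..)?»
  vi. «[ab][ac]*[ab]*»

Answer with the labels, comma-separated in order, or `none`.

ii, iii

i → no match
ii → match
iii → match
iv → no match
v → no match
vi → no match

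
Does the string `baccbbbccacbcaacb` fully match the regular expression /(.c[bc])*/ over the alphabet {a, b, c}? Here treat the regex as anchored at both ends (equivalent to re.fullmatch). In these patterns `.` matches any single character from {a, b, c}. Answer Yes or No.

No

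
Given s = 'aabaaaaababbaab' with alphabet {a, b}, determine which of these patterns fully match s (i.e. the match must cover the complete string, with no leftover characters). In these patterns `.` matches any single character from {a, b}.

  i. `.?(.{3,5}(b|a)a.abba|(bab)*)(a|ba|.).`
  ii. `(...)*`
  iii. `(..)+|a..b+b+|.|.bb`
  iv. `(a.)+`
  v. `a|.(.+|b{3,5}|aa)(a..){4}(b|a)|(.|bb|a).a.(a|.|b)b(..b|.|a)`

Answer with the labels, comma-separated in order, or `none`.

i, ii

i → match
ii → match
iii → no match
iv → no match
v → no match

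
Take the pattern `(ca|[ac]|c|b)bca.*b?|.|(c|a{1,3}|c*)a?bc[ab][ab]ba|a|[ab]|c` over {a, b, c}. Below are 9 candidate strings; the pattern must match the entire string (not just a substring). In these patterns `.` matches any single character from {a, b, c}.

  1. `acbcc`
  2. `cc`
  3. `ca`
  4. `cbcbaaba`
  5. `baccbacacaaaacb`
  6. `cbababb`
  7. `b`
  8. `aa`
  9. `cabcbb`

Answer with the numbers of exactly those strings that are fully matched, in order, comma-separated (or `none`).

1 → no match
2 → no match
3 → no match
4 → no match
5 → no match
6 → no match
7 → match
8 → no match
9 → no match

7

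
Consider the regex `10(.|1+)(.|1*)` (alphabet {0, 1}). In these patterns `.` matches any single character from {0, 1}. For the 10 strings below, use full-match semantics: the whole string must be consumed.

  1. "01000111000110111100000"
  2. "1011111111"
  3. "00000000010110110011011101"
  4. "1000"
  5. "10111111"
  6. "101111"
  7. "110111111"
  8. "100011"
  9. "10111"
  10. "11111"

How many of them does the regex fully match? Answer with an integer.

5

1 → no match — must start with "10"
2 → match
3 → no match — must start with "10"
4 → match
5 → match
6 → match
7 → no match — must start with "10"
8 → no match
9 → match
10 → no match — must start with "10"
Total matched: 5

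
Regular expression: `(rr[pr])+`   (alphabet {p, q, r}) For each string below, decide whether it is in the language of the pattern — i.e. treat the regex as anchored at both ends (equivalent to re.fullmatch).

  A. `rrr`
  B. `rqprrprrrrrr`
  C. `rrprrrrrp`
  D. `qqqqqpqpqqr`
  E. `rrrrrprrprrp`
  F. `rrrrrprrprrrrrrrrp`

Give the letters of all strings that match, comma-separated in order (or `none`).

A → match
B → no match — must start with `rr`
C → match
D → no match — must start with `rr`
E → match
F → match

A, C, E, F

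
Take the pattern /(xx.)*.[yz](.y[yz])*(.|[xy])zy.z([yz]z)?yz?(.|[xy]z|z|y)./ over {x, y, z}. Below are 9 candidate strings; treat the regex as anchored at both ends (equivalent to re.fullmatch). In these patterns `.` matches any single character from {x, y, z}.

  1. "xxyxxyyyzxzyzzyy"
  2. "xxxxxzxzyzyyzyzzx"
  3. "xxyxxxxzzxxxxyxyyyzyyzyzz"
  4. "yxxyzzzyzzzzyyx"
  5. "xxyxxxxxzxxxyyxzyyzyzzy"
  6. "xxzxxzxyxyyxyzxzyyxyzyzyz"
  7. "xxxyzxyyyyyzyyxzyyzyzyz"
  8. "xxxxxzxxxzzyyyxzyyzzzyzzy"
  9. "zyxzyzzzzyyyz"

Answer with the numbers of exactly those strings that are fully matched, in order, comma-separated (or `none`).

1 → no match
2 → match
3 → no match
4 → no match
5 → match
6 → no match
7 → match
8 → match
9 → no match

2, 5, 7, 8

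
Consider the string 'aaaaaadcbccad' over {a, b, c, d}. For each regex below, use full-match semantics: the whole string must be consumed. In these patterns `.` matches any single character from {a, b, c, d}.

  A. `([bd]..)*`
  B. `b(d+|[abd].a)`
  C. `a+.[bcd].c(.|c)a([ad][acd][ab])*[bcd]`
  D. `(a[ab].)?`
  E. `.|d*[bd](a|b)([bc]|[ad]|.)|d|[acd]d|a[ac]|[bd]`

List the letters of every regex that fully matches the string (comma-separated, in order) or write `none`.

A → no match
B → no match — must start with 'b'
C → match
D → no match
E → no match

C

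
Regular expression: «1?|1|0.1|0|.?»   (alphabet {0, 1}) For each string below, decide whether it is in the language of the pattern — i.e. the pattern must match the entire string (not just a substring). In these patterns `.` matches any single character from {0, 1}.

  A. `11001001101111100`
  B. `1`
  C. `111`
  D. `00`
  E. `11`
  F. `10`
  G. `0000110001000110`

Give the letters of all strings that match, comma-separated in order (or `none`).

B

A → no match
B → match
C → no match
D → no match
E → no match
F → no match
G → no match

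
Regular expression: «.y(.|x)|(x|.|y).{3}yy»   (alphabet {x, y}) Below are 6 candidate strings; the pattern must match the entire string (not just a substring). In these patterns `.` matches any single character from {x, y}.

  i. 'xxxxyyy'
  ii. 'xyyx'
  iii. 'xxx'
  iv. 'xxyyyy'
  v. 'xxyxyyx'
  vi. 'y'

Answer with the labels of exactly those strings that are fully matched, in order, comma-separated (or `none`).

iv

i → no match
ii → no match
iii → no match
iv → match
v → no match
vi → no match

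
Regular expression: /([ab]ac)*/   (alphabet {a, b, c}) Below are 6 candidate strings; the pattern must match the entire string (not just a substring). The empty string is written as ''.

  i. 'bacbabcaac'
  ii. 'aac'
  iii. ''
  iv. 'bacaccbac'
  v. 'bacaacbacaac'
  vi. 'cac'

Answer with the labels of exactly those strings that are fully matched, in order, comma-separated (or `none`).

ii, iii, v

i. 'bacbabcaac' → no match
ii. 'aac' → match
iii. '' → match
iv. 'bacaccbac' → no match
v. 'bacaacbacaac' → match
vi. 'cac' → no match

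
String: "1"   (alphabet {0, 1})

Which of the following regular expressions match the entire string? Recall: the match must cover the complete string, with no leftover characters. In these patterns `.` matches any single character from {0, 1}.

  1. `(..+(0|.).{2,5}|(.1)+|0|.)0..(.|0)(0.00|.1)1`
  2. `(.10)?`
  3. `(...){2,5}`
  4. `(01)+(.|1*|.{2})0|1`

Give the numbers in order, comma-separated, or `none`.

4

1 → no match
2 → no match
3 → no match
4 → match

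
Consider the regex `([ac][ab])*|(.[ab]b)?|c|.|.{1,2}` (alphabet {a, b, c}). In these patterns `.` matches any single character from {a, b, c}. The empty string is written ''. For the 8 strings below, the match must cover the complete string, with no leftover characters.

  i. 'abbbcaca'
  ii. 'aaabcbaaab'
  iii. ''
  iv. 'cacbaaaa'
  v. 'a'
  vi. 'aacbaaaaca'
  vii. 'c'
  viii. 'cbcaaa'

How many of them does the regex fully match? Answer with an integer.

7

i → no match
ii → match
iii → match
iv → match
v → match
vi → match
vii → match
viii → match
Total matched: 7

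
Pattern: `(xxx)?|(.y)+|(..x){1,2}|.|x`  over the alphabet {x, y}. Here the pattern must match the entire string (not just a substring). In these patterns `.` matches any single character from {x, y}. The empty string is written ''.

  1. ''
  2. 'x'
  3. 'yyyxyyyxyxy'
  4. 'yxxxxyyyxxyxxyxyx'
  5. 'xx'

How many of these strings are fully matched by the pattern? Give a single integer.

2

1 → match
2 → match
3 → no match
4 → no match
5 → no match
Total matched: 2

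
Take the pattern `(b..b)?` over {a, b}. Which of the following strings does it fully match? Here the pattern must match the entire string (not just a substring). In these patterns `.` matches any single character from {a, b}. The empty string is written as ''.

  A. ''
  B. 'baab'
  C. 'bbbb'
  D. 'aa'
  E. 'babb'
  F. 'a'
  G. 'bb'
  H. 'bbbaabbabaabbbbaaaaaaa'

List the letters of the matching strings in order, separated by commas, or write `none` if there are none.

A, B, C, E

A → match
B → match
C → match
D → no match
E → match
F → no match
G → no match
H → no match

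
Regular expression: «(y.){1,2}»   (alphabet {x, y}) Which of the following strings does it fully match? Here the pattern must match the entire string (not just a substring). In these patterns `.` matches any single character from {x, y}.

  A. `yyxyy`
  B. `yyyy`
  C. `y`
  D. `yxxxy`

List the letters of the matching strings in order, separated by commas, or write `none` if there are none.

A → no match
B → match
C → no match
D → no match

B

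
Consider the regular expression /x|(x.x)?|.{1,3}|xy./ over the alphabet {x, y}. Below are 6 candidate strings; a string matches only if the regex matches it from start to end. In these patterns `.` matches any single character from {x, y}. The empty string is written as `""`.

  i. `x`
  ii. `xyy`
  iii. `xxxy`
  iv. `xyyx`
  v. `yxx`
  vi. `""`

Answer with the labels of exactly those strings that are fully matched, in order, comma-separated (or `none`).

i → match
ii → match
iii → no match
iv → no match
v → match
vi → match

i, ii, v, vi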